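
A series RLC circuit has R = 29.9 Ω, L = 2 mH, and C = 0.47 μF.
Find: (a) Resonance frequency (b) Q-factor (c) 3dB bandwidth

Step 1 — Resonance: ω₀ = 1/√(LC) = 1/√(0.002·4.7e-07) = 3.262e+04 rad/s.
Step 2 — f₀ = ω₀/(2π) = 5191 Hz.
Step 3 — Series Q: Q = ω₀L/R = 3.262e+04·0.002/29.9 = 2.182.
Step 4 — Bandwidth: Δω = ω₀/Q = 1.495e+04 rad/s; BW = Δω/(2π) = 2379 Hz.

(a) f₀ = 5191 Hz  (b) Q = 2.182  (c) BW = 2379 Hz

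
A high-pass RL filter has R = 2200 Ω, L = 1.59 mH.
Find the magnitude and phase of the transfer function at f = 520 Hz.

Step 1 — Angular frequency: ω = 2π·520 = 3267 rad/s.
Step 2 — Transfer function: H(jω) = jωL/(R + jωL).
Step 3 — Numerator jωL = j·5.195; denominator R + jωL = 2200 + j5.195.
Step 4 — H = 5.576e-06 + j0.002361.
Step 5 — Magnitude: |H| = 0.002361 (-52.5 dB); phase: φ = 89.9°.

|H| = 0.002361 (-52.5 dB), φ = 89.9°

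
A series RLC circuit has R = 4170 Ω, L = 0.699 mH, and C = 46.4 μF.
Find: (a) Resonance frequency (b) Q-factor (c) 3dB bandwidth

Step 1 — Resonance: ω₀ = 1/√(LC) = 1/√(0.000699·4.64e-05) = 5553 rad/s.
Step 2 — f₀ = ω₀/(2π) = 883.7 Hz.
Step 3 — Series Q: Q = ω₀L/R = 5553·0.000699/4170 = 0.0009308.
Step 4 — Bandwidth: Δω = ω₀/Q = 5.966e+06 rad/s; BW = Δω/(2π) = 9.495e+05 Hz.

(a) f₀ = 883.7 Hz  (b) Q = 0.0009308  (c) BW = 9.495e+05 Hz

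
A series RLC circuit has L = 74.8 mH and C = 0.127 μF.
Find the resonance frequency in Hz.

Step 1 — Resonance condition Im(Z)=0 gives ω₀ = 1/√(LC).
Step 2 — ω₀ = 1/√(0.0748·1.27e-07) = 1.026e+04 rad/s.
Step 3 — f₀ = ω₀/(2π) = 1633 Hz.

f₀ = 1633 Hz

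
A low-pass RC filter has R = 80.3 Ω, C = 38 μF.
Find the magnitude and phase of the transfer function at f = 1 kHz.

Step 1 — Angular frequency: ω = 2π·1000 = 6283 rad/s.
Step 2 — Transfer function: H(jω) = 1/(1 + jωRC).
Step 3 — Denominator: 1 + jωRC = 1 + j·6283·80.3·3.8e-05 = 1 + j19.17.
Step 4 — H = 0.002713 - j0.05202.
Step 5 — Magnitude: |H| = 0.05209 (-25.7 dB); phase: φ = -87.0°.

|H| = 0.05209 (-25.7 dB), φ = -87.0°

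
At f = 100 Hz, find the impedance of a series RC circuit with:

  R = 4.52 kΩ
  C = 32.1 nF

Step 1 — Angular frequency: ω = 2π·f = 2π·100 = 628.3 rad/s.
Step 2 — Component impedances:
  R: Z = R = 4520 Ω
  C: Z = 1/(jωC) = -j/(ω·C) = 0 - j4.958e+04 Ω
Step 3 — Series combination: Z_total = R + C = 4520 - j4.958e+04 Ω = 4.979e+04∠-84.8° Ω.

Z = 4520 - j4.958e+04 Ω = 4.979e+04∠-84.8° Ω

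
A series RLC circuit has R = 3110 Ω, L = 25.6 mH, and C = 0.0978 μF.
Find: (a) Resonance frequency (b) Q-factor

Step 1 — Resonance condition Im(Z)=0 gives ω₀ = 1/√(LC).
Step 2 — ω₀ = 1/√(0.0256·9.78e-08) = 1.999e+04 rad/s.
Step 3 — f₀ = ω₀/(2π) = 3181 Hz.
Step 4 — Series Q: Q = ω₀L/R = 1.999e+04·0.0256/3110 = 0.1645.

(a) f₀ = 3181 Hz  (b) Q = 0.1645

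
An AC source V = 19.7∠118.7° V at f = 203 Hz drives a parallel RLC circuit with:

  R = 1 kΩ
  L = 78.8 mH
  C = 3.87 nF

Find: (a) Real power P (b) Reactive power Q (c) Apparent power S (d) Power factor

Step 1 — Angular frequency: ω = 2π·f = 2π·203 = 1275 rad/s.
Step 2 — Component impedances:
  R: Z = R = 1000 Ω
  L: Z = jωL = j·1275·0.0788 = 0 + j100.5 Ω
  C: Z = 1/(jωC) = -j/(ω·C) = 0 - j2.026e+05 Ω
Step 3 — Parallel combination: 1/Z_total = 1/R + 1/L + 1/C; Z_total = 10.01 + j99.55 Ω = 100.1∠84.3° Ω.
Step 4 — Source phasor: V = 19.7∠118.7° V = -9.46 + j17.28 V.
Step 5 — Current: I = V / Z = 0.1624 + j0.1114 A = 0.1969∠34.4° A.
Step 6 — Complex power: S = V·I* = 0.3881 + j3.859 VA.
Step 7 — Real power: P = Re(S) = 0.3881 W.
Step 8 — Reactive power: Q = Im(S) = 3.859 VAR.
Step 9 — Apparent power: |S| = 3.879 VA.
Step 10 — Power factor: PF = P/|S| = 0.1001 (lagging).

(a) P = 0.3881 W  (b) Q = 3.859 VAR  (c) S = 3.879 VA  (d) PF = 0.1001 (lagging)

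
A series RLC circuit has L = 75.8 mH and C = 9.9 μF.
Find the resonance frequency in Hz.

Step 1 — Resonance condition Im(Z)=0 gives ω₀ = 1/√(LC).
Step 2 — ω₀ = 1/√(0.0758·9.9e-06) = 1154 rad/s.
Step 3 — f₀ = ω₀/(2π) = 183.7 Hz.

f₀ = 183.7 Hz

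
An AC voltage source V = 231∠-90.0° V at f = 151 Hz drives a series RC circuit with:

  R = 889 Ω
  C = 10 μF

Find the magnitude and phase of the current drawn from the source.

Step 1 — Angular frequency: ω = 2π·f = 2π·151 = 948.8 rad/s.
Step 2 — Component impedances:
  R: Z = R = 889 Ω
  C: Z = 1/(jωC) = -j/(ω·C) = 0 - j105.4 Ω
Step 3 — Series combination: Z_total = R + C = 889 - j105.4 Ω = 895.2∠-6.8° Ω.
Step 4 — Source phasor: V = 231∠-90.0° V = 0 - j231 V.
Step 5 — Ohm's law: I = V / Z_total = (0 - j231) / (889 - j105.4) = 0.03038 - j0.2562 A.
Step 6 — Convert to polar: |I| = 0.258 A, ∠I = -83.2°.

I = 0.258∠-83.2° A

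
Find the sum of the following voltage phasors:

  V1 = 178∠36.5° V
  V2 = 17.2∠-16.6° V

Step 1 — Convert each phasor to rectangular form:
  V1 = 178·(cos(36.5°) + j·sin(36.5°)) = 143.1 + j105.9 V
  V2 = 17.2·(cos(-16.6°) + j·sin(-16.6°)) = 16.48 - j4.914 V
Step 2 — Sum components: V_total = 159.6 + j101 V.
Step 3 — Convert to polar: |V_total| = 188.8 V, ∠V_total = 32.3°.

V_total = 188.8∠32.3° V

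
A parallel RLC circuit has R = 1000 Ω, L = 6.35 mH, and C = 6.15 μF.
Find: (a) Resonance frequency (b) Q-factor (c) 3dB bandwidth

Step 1 — Resonance: ω₀ = 1/√(LC) = 1/√(0.00635·6.15e-06) = 5060 rad/s.
Step 2 — f₀ = ω₀/(2π) = 805.4 Hz.
Step 3 — Parallel Q: Q = R/(ω₀L) = 1000/(5060·0.00635) = 31.12.
Step 4 — Bandwidth: Δω = ω₀/Q = 162.6 rad/s; BW = Δω/(2π) = 25.88 Hz.

(a) f₀ = 805.4 Hz  (b) Q = 31.12  (c) BW = 25.88 Hz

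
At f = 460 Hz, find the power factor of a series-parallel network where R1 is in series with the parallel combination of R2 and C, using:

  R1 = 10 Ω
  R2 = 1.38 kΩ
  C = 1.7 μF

Step 1 — Angular frequency: ω = 2π·f = 2π·460 = 2890 rad/s.
Step 2 — Component impedances:
  R1: Z = R = 10 Ω
  R2: Z = R = 1380 Ω
  C: Z = 1/(jωC) = -j/(ω·C) = 0 - j203.5 Ω
Step 3 — Parallel branch: R2 || C = 1/(1/R2 + 1/C) = 29.38 - j199.2 Ω.
Step 4 — Series with R1: Z_total = R1 + (R2 || C) = 39.38 - j199.2 Ω = 203∠-78.8° Ω.
Step 5 — Power factor: PF = cos(φ) = Re(Z)/|Z| = 39.377/203.05 = 0.1939.
Step 6 — Type: Im(Z) = -199.2 ⇒ leading (phase φ = -78.8°).

PF = 0.1939 (leading, φ = -78.8°)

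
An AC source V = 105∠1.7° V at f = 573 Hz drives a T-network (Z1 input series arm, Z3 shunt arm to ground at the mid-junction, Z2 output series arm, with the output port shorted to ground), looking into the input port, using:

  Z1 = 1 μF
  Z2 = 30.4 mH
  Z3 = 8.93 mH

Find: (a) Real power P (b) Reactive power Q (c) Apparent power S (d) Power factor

Step 1 — Angular frequency: ω = 2π·f = 2π·573 = 3600 rad/s.
Step 2 — Component impedances:
  Z1: Z = 1/(jωC) = -j/(ω·C) = 0 - j277.8 Ω
  Z2: Z = jωL = j·3600·0.0304 = 0 + j109.4 Ω
  Z3: Z = jωL = j·3600·0.00893 = 0 + j32.15 Ω
Step 3 — With the output port shorted to ground, the output series arm Z2 runs from the junction to ground; the shunt arm Z3 also runs from the junction to ground. They appear in parallel: Z3 || Z2 = 0 + j24.85 Ω.
Step 4 — Series with input arm Z1: Z_in = Z1 + (Z3 || Z2) = 0 - j252.9 Ω = 252.9∠-90.0° Ω.
Step 5 — Source phasor: V = 105∠1.7° V = 105 + j3.115 V.
Step 6 — Current: I = V / Z = -0.01232 + j0.415 A = 0.4152∠91.7° A.
Step 7 — Complex power: S = V·I* = 0 - j43.59 VA.
Step 8 — Real power: P = Re(S) = 0 W.
Step 9 — Reactive power: Q = Im(S) = -43.59 VAR.
Step 10 — Apparent power: |S| = 43.59 VA.
Step 11 — Power factor: PF = P/|S| = 0 (leading).

(a) P = 0 W  (b) Q = -43.59 VAR  (c) S = 43.59 VA  (d) PF = 0 (leading)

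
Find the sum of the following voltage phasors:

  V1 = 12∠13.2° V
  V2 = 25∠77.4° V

Step 1 — Convert each phasor to rectangular form:
  V1 = 12·(cos(13.2°) + j·sin(13.2°)) = 11.68 + j2.74 V
  V2 = 25·(cos(77.4°) + j·sin(77.4°)) = 5.454 + j24.4 V
Step 2 — Sum components: V_total = 17.14 + j27.14 V.
Step 3 — Convert to polar: |V_total| = 32.1 V, ∠V_total = 57.7°.

V_total = 32.1∠57.7° V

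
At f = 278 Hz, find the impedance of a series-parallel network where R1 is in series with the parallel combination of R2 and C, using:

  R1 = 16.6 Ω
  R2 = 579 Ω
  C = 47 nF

Step 1 — Angular frequency: ω = 2π·f = 2π·278 = 1747 rad/s.
Step 2 — Component impedances:
  R1: Z = R = 16.6 Ω
  R2: Z = R = 579 Ω
  C: Z = 1/(jωC) = -j/(ω·C) = 0 - j1.218e+04 Ω
Step 3 — Parallel branch: R2 || C = 1/(1/R2 + 1/C) = 577.7 - j27.46 Ω.
Step 4 — Series with R1: Z_total = R1 + (R2 || C) = 594.3 - j27.46 Ω = 594.9∠-2.6° Ω.

Z = 594.3 - j27.46 Ω = 594.9∠-2.6° Ω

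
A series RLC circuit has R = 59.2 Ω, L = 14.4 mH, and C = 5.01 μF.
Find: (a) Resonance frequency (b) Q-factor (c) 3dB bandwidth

Step 1 — Resonance condition Im(Z)=0 gives ω₀ = 1/√(LC).
Step 2 — ω₀ = 1/√(0.0144·5.01e-06) = 3723 rad/s.
Step 3 — f₀ = ω₀/(2π) = 592.5 Hz.
Step 4 — Series Q: Q = ω₀L/R = 3723·0.0144/59.2 = 0.9056.
Step 5 — 3dB bandwidth: Δω = ω₀/Q = 4111 rad/s; BW = Δω/(2π) = 654.3 Hz.

(a) f₀ = 592.5 Hz  (b) Q = 0.9056  (c) BW = 654.3 Hz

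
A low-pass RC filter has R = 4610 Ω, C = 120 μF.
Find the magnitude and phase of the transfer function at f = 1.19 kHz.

Step 1 — Angular frequency: ω = 2π·1190 = 7477 rad/s.
Step 2 — Transfer function: H(jω) = 1/(1 + jωRC).
Step 3 — Denominator: 1 + jωRC = 1 + j·7477·4610·0.00012 = 1 + j4136.
Step 4 — H = 5.845e-08 - j0.0002418.
Step 5 — Magnitude: |H| = 0.0002418 (-72.3 dB); phase: φ = -90.0°.

|H| = 0.0002418 (-72.3 dB), φ = -90.0°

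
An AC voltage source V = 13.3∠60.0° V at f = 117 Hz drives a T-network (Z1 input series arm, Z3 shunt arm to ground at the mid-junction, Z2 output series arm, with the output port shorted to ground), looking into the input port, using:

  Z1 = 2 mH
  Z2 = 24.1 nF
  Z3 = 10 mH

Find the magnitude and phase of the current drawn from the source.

Step 1 — Angular frequency: ω = 2π·f = 2π·117 = 735.1 rad/s.
Step 2 — Component impedances:
  Z1: Z = jωL = j·735.1·0.002 = 0 + j1.47 Ω
  Z2: Z = 1/(jωC) = -j/(ω·C) = 0 - j5.644e+04 Ω
  Z3: Z = jωL = j·735.1·0.01 = 0 + j7.351 Ω
Step 3 — With the output port shorted to ground, the output series arm Z2 runs from the junction to ground; the shunt arm Z3 also runs from the junction to ground. They appear in parallel: Z3 || Z2 = 0 + j7.352 Ω.
Step 4 — Series with input arm Z1: Z_in = Z1 + (Z3 || Z2) = 0 + j8.823 Ω = 8.823∠90.0° Ω.
Step 5 — Source phasor: V = 13.3∠60.0° V = 6.65 + j11.52 V.
Step 6 — Ohm's law: I = V / Z_total = (6.65 + j11.52) / (0 + j8.823) = 1.306 - j0.7538 A.
Step 7 — Convert to polar: |I| = 1.508 A, ∠I = -30.0°.

I = 1.508∠-30.0° A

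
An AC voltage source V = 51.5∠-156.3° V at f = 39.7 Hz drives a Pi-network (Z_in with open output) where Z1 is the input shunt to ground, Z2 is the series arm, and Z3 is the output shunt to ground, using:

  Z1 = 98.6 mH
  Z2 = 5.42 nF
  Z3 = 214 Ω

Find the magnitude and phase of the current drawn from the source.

Step 1 — Angular frequency: ω = 2π·f = 2π·39.7 = 249.4 rad/s.
Step 2 — Component impedances:
  Z1: Z = jωL = j·249.4·0.0986 = 0 + j24.6 Ω
  Z2: Z = 1/(jωC) = -j/(ω·C) = 0 - j7.397e+05 Ω
  Z3: Z = R = 214 Ω
Step 3 — With open output, the series arm Z2 and the output shunt Z3 appear in series to ground: Z2 + Z3 = 214 - j7.397e+05 Ω.
Step 4 — Parallel with input shunt Z1: Z_in = Z1 || (Z2 + Z3) = 2.366e-07 + j24.6 Ω = 24.6∠90.0° Ω.
Step 5 — Source phasor: V = 51.5∠-156.3° V = -47.16 - j20.7 V.
Step 6 — Ohm's law: I = V / Z_total = (-47.16 - j20.7) / (2.366e-07 + j24.6) = -0.8416 + j1.917 A.
Step 7 — Convert to polar: |I| = 2.094 A, ∠I = 113.7°.

I = 2.094∠113.7° A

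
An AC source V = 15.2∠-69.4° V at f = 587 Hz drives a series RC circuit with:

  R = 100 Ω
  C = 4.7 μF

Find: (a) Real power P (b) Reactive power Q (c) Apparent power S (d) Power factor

Step 1 — Angular frequency: ω = 2π·f = 2π·587 = 3688 rad/s.
Step 2 — Component impedances:
  R: Z = R = 100 Ω
  C: Z = 1/(jωC) = -j/(ω·C) = 0 - j57.69 Ω
Step 3 — Series combination: Z_total = R + C = 100 - j57.69 Ω = 115.4∠-30.0° Ω.
Step 4 — Source phasor: V = 15.2∠-69.4° V = 5.348 - j14.23 V.
Step 5 — Current: I = V / Z = 0.1017 - j0.08361 A = 0.1317∠-39.4° A.
Step 6 — Complex power: S = V·I* = 1.734 - j1 VA.
Step 7 — Real power: P = Re(S) = 1.734 W.
Step 8 — Reactive power: Q = Im(S) = -1 VAR.
Step 9 — Apparent power: |S| = 2.001 VA.
Step 10 — Power factor: PF = P/|S| = 0.8662 (leading).

(a) P = 1.734 W  (b) Q = -1 VAR  (c) S = 2.001 VA  (d) PF = 0.8662 (leading)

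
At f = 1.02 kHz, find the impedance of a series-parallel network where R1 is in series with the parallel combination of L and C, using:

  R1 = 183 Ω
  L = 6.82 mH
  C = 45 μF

Step 1 — Angular frequency: ω = 2π·f = 2π·1020 = 6409 rad/s.
Step 2 — Component impedances:
  R1: Z = R = 183 Ω
  L: Z = jωL = j·6409·0.00682 = 0 + j43.71 Ω
  C: Z = 1/(jωC) = -j/(ω·C) = 0 - j3.467 Ω
Step 3 — Parallel branch: L || C = 1/(1/L + 1/C) = 0 - j3.766 Ω.
Step 4 — Series with R1: Z_total = R1 + (L || C) = 183 - j3.766 Ω = 183∠-1.2° Ω.

Z = 183 - j3.766 Ω = 183∠-1.2° Ω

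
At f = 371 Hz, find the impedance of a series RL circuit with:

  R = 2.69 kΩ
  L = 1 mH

Step 1 — Angular frequency: ω = 2π·f = 2π·371 = 2331 rad/s.
Step 2 — Component impedances:
  R: Z = R = 2690 Ω
  L: Z = jωL = j·2331·0.001 = 0 + j2.331 Ω
Step 3 — Series combination: Z_total = R + L = 2690 + j2.331 Ω = 2690∠0.0° Ω.

Z = 2690 + j2.331 Ω = 2690∠0.0° Ω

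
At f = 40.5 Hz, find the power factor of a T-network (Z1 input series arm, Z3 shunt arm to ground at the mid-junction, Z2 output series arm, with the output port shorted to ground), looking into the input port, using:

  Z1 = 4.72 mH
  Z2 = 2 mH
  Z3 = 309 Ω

Step 1 — Angular frequency: ω = 2π·f = 2π·40.5 = 254.5 rad/s.
Step 2 — Component impedances:
  Z1: Z = jωL = j·254.5·0.00472 = 0 + j1.201 Ω
  Z2: Z = jωL = j·254.5·0.002 = 0 + j0.5089 Ω
  Z3: Z = R = 309 Ω
Step 3 — With the output port shorted to ground, the output series arm Z2 runs from the junction to ground; the shunt arm Z3 also runs from the junction to ground. They appear in parallel: Z3 || Z2 = 0.0008382 + j0.5089 Ω.
Step 4 — Series with input arm Z1: Z_in = Z1 + (Z3 || Z2) = 0.0008382 + j1.71 Ω = 1.71∠90.0° Ω.
Step 5 — Power factor: PF = cos(φ) = Re(Z)/|Z| = 0.0008382/1.71 = 0.0004902.
Step 6 — Type: Im(Z) = 1.71 ⇒ lagging (phase φ = 90.0°).

PF = 0.0004902 (lagging, φ = 90.0°)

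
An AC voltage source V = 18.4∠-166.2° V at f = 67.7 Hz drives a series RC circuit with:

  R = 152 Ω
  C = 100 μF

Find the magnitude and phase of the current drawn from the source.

Step 1 — Angular frequency: ω = 2π·f = 2π·67.7 = 425.4 rad/s.
Step 2 — Component impedances:
  R: Z = R = 152 Ω
  C: Z = 1/(jωC) = -j/(ω·C) = 0 - j23.51 Ω
Step 3 — Series combination: Z_total = R + C = 152 - j23.51 Ω = 153.8∠-8.8° Ω.
Step 4 — Source phasor: V = 18.4∠-166.2° V = -17.87 - j4.389 V.
Step 5 — Ohm's law: I = V / Z_total = (-17.87 - j4.389) / (152 - j23.51) = -0.1105 - j0.04596 A.
Step 6 — Convert to polar: |I| = 0.1196 A, ∠I = -157.4°.

I = 0.1196∠-157.4° A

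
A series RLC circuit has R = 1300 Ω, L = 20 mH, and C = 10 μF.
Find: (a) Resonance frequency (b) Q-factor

Step 1 — Resonance condition Im(Z)=0 gives ω₀ = 1/√(LC).
Step 2 — ω₀ = 1/√(0.02·1e-05) = 2236 rad/s.
Step 3 — f₀ = ω₀/(2π) = 355.9 Hz.
Step 4 — Series Q: Q = ω₀L/R = 2236·0.02/1300 = 0.0344.

(a) f₀ = 355.9 Hz  (b) Q = 0.0344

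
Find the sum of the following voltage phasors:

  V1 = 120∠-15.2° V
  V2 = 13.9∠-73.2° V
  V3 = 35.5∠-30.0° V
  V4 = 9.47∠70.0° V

Step 1 — Convert each phasor to rectangular form:
  V1 = 120·(cos(-15.2°) + j·sin(-15.2°)) = 115.8 - j31.46 V
  V2 = 13.9·(cos(-73.2°) + j·sin(-73.2°)) = 4.018 - j13.31 V
  V3 = 35.5·(cos(-30.0°) + j·sin(-30.0°)) = 30.74 - j17.75 V
  V4 = 9.47·(cos(70.0°) + j·sin(70.0°)) = 3.239 + j8.899 V
Step 2 — Sum components: V_total = 153.8 - j53.62 V.
Step 3 — Convert to polar: |V_total| = 162.9 V, ∠V_total = -19.2°.

V_total = 162.9∠-19.2° V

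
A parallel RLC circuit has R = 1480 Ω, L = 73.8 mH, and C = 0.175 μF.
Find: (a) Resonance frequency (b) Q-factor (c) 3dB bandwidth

Step 1 — Resonance: ω₀ = 1/√(LC) = 1/√(0.0738·1.75e-07) = 8799 rad/s.
Step 2 — f₀ = ω₀/(2π) = 1400 Hz.
Step 3 — Parallel Q: Q = R/(ω₀L) = 1480/(8799·0.0738) = 2.279.
Step 4 — Bandwidth: Δω = ω₀/Q = 3861 rad/s; BW = Δω/(2π) = 614.5 Hz.

(a) f₀ = 1400 Hz  (b) Q = 2.279  (c) BW = 614.5 Hz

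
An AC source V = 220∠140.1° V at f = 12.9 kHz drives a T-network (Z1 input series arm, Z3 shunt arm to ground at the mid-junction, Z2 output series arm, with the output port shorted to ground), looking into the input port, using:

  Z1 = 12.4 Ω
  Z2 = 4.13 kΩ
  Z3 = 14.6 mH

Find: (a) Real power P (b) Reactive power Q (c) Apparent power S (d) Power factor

Step 1 — Angular frequency: ω = 2π·f = 2π·1.29e+04 = 8.105e+04 rad/s.
Step 2 — Component impedances:
  Z1: Z = R = 12.4 Ω
  Z2: Z = R = 4130 Ω
  Z3: Z = jωL = j·8.105e+04·0.0146 = 0 + j1183 Ω
Step 3 — With the output port shorted to ground, the output series arm Z2 runs from the junction to ground; the shunt arm Z3 also runs from the junction to ground. They appear in parallel: Z3 || Z2 = 313.3 + j1094 Ω.
Step 4 — Series with input arm Z1: Z_in = Z1 + (Z3 || Z2) = 325.7 + j1094 Ω = 1141∠73.4° Ω.
Step 5 — Source phasor: V = 220∠140.1° V = -168.8 + j141.1 V.
Step 6 — Current: I = V / Z = 0.0763 + j0.1771 A = 0.1928∠66.7° A.
Step 7 — Complex power: S = V·I* = 12.11 + j40.65 VA.
Step 8 — Real power: P = Re(S) = 12.11 W.
Step 9 — Reactive power: Q = Im(S) = 40.65 VAR.
Step 10 — Apparent power: |S| = 42.42 VA.
Step 11 — Power factor: PF = P/|S| = 0.2855 (lagging).

(a) P = 12.11 W  (b) Q = 40.65 VAR  (c) S = 42.42 VA  (d) PF = 0.2855 (lagging)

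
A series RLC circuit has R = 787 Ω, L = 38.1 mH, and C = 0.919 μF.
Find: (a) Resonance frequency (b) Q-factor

Step 1 — Resonance condition Im(Z)=0 gives ω₀ = 1/√(LC).
Step 2 — ω₀ = 1/√(0.0381·9.19e-07) = 5344 rad/s.
Step 3 — f₀ = ω₀/(2π) = 850.6 Hz.
Step 4 — Series Q: Q = ω₀L/R = 5344·0.0381/787 = 0.2587.

(a) f₀ = 850.6 Hz  (b) Q = 0.2587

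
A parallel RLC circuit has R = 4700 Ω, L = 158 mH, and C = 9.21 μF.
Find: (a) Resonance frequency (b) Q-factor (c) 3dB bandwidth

Step 1 — Resonance: ω₀ = 1/√(LC) = 1/√(0.158·9.21e-06) = 829 rad/s.
Step 2 — f₀ = ω₀/(2π) = 131.9 Hz.
Step 3 — Parallel Q: Q = R/(ω₀L) = 4700/(829·0.158) = 35.88.
Step 4 — Bandwidth: Δω = ω₀/Q = 23.1 rad/s; BW = Δω/(2π) = 3.677 Hz.

(a) f₀ = 131.9 Hz  (b) Q = 35.88  (c) BW = 3.677 Hz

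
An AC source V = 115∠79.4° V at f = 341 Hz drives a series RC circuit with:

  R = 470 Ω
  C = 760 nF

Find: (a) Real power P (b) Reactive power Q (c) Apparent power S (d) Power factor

Step 1 — Angular frequency: ω = 2π·f = 2π·341 = 2143 rad/s.
Step 2 — Component impedances:
  R: Z = R = 470 Ω
  C: Z = 1/(jωC) = -j/(ω·C) = 0 - j614.1 Ω
Step 3 — Series combination: Z_total = R + C = 470 - j614.1 Ω = 773.3∠-52.6° Ω.
Step 4 — Source phasor: V = 115∠79.4° V = 21.15 + j113 V.
Step 5 — Current: I = V / Z = -0.09945 + j0.1106 A = 0.1487∠132.0° A.
Step 6 — Complex power: S = V·I* = 10.39 - j13.58 VA.
Step 7 — Real power: P = Re(S) = 10.39 W.
Step 8 — Reactive power: Q = Im(S) = -13.58 VAR.
Step 9 — Apparent power: |S| = 17.1 VA.
Step 10 — Power factor: PF = P/|S| = 0.6078 (leading).

(a) P = 10.39 W  (b) Q = -13.58 VAR  (c) S = 17.1 VA  (d) PF = 0.6078 (leading)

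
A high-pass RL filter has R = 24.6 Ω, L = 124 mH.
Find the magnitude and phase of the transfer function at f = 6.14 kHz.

Step 1 — Angular frequency: ω = 2π·6140 = 3.858e+04 rad/s.
Step 2 — Transfer function: H(jω) = jωL/(R + jωL).
Step 3 — Numerator jωL = j·4784; denominator R + jωL = 24.6 + j4784.
Step 4 — H = 1 + j0.005142.
Step 5 — Magnitude: |H| = 1 (-0.0 dB); phase: φ = 0.3°.

|H| = 1 (-0.0 dB), φ = 0.3°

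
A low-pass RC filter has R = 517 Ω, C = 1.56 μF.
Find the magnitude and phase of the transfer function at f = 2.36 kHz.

Step 1 — Angular frequency: ω = 2π·2360 = 1.483e+04 rad/s.
Step 2 — Transfer function: H(jω) = 1/(1 + jωRC).
Step 3 — Denominator: 1 + jωRC = 1 + j·1.483e+04·517·1.56e-06 = 1 + j11.96.
Step 4 — H = 0.006943 - j0.08304.
Step 5 — Magnitude: |H| = 0.08333 (-21.6 dB); phase: φ = -85.2°.

|H| = 0.08333 (-21.6 dB), φ = -85.2°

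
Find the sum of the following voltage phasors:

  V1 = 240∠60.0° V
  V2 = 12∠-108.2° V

Step 1 — Convert each phasor to rectangular form:
  V1 = 240·(cos(60.0°) + j·sin(60.0°)) = 120 + j207.8 V
  V2 = 12·(cos(-108.2°) + j·sin(-108.2°)) = -3.748 - j11.4 V
Step 2 — Sum components: V_total = 116.3 + j196.4 V.
Step 3 — Convert to polar: |V_total| = 228.3 V, ∠V_total = 59.4°.

V_total = 228.3∠59.4° V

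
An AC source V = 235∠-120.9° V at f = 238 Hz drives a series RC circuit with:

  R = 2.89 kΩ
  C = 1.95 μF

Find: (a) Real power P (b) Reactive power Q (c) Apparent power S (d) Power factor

Step 1 — Angular frequency: ω = 2π·f = 2π·238 = 1495 rad/s.
Step 2 — Component impedances:
  R: Z = R = 2890 Ω
  C: Z = 1/(jωC) = -j/(ω·C) = 0 - j342.9 Ω
Step 3 — Series combination: Z_total = R + C = 2890 - j342.9 Ω = 2910∠-6.8° Ω.
Step 4 — Source phasor: V = 235∠-120.9° V = -120.7 - j201.6 V.
Step 5 — Current: I = V / Z = -0.03301 - j0.07369 A = 0.08075∠-114.1° A.
Step 6 — Complex power: S = V·I* = 18.84 - j2.236 VA.
Step 7 — Real power: P = Re(S) = 18.84 W.
Step 8 — Reactive power: Q = Im(S) = -2.236 VAR.
Step 9 — Apparent power: |S| = 18.98 VA.
Step 10 — Power factor: PF = P/|S| = 0.993 (leading).

(a) P = 18.84 W  (b) Q = -2.236 VAR  (c) S = 18.98 VA  (d) PF = 0.993 (leading)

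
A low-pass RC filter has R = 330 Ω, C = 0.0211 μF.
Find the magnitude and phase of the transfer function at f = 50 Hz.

Step 1 — Angular frequency: ω = 2π·50 = 314.2 rad/s.
Step 2 — Transfer function: H(jω) = 1/(1 + jωRC).
Step 3 — Denominator: 1 + jωRC = 1 + j·314.2·330·2.11e-08 = 1 + j0.002187.
Step 4 — H = 1 - j0.002187.
Step 5 — Magnitude: |H| = 1 (-0.0 dB); phase: φ = -0.1°.

|H| = 1 (-0.0 dB), φ = -0.1°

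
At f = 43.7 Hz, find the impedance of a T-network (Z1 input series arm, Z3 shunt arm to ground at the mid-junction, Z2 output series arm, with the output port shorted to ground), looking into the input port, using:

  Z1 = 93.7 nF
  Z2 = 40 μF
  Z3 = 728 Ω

Step 1 — Angular frequency: ω = 2π·f = 2π·43.7 = 274.6 rad/s.
Step 2 — Component impedances:
  Z1: Z = 1/(jωC) = -j/(ω·C) = 0 - j3.887e+04 Ω
  Z2: Z = 1/(jωC) = -j/(ω·C) = 0 - j91.05 Ω
  Z3: Z = R = 728 Ω
Step 3 — With the output port shorted to ground, the output series arm Z2 runs from the junction to ground; the shunt arm Z3 also runs from the junction to ground. They appear in parallel: Z3 || Z2 = 11.21 - j89.65 Ω.
Step 4 — Series with input arm Z1: Z_in = Z1 + (Z3 || Z2) = 11.21 - j3.896e+04 Ω = 3.896e+04∠-90.0° Ω.

Z = 11.21 - j3.896e+04 Ω = 3.896e+04∠-90.0° Ω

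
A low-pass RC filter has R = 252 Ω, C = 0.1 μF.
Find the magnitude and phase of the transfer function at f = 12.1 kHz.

Step 1 — Angular frequency: ω = 2π·1.21e+04 = 7.603e+04 rad/s.
Step 2 — Transfer function: H(jω) = 1/(1 + jωRC).
Step 3 — Denominator: 1 + jωRC = 1 + j·7.603e+04·252·1e-07 = 1 + j1.916.
Step 4 — H = 0.2141 - j0.4102.
Step 5 — Magnitude: |H| = 0.4627 (-6.7 dB); phase: φ = -62.4°.

|H| = 0.4627 (-6.7 dB), φ = -62.4°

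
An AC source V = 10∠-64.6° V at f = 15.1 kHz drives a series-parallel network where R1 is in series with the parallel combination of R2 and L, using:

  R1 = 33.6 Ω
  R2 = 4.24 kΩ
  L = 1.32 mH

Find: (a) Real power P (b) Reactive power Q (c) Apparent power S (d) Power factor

Step 1 — Angular frequency: ω = 2π·f = 2π·1.51e+04 = 9.488e+04 rad/s.
Step 2 — Component impedances:
  R1: Z = R = 33.6 Ω
  R2: Z = R = 4240 Ω
  L: Z = jωL = j·9.488e+04·0.00132 = 0 + j125.2 Ω
Step 3 — Parallel branch: R2 || L = 1/(1/R2 + 1/L) = 3.696 + j125.1 Ω.
Step 4 — Series with R1: Z_total = R1 + (R2 || L) = 37.3 + j125.1 Ω = 130.6∠73.4° Ω.
Step 5 — Source phasor: V = 10∠-64.6° V = 4.289 - j9.033 V.
Step 6 — Current: I = V / Z = -0.05692 - j0.05125 A = 0.07659∠-138.0° A.
Step 7 — Complex power: S = V·I* = 0.2188 + j0.734 VA.
Step 8 — Real power: P = Re(S) = 0.2188 W.
Step 9 — Reactive power: Q = Im(S) = 0.734 VAR.
Step 10 — Apparent power: |S| = 0.7659 VA.
Step 11 — Power factor: PF = P/|S| = 0.2856 (lagging).

(a) P = 0.2188 W  (b) Q = 0.734 VAR  (c) S = 0.7659 VA  (d) PF = 0.2856 (lagging)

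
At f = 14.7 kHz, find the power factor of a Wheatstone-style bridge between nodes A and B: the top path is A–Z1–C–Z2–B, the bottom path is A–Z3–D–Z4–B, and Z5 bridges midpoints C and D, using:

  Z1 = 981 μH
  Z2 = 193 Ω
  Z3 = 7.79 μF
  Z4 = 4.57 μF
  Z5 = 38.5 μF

Step 1 — Angular frequency: ω = 2π·f = 2π·1.47e+04 = 9.236e+04 rad/s.
Step 2 — Component impedances:
  Z1: Z = jωL = j·9.236e+04·0.000981 = 0 + j90.61 Ω
  Z2: Z = R = 193 Ω
  Z3: Z = 1/(jωC) = -j/(ω·C) = 0 - j1.39 Ω
  Z4: Z = 1/(jωC) = -j/(ω·C) = 0 - j2.369 Ω
  Z5: Z = 1/(jωC) = -j/(ω·C) = 0 - j0.2812 Ω
Step 3 — Bridge requires nodal analysis (the Z5 bridge couples midpoints C and D, so the two paths cannot be reduced to a simple series/parallel combination). Setting node B to ground and injecting 1 A at node A, the 3-node admittance system at A, C, D solves to V_A = Z_AB = 0.02897 - j3.78 Ω = 3.78∠-89.6° Ω.
Step 4 — Power factor: PF = cos(φ) = Re(Z)/|Z| = 0.028968/3.7804 = 0.007663.
Step 5 — Type: Im(Z) = -3.78 ⇒ leading (phase φ = -89.6°).

PF = 0.007663 (leading, φ = -89.6°)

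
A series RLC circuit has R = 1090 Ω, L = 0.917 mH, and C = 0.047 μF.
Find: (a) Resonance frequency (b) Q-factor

Step 1 — Resonance condition Im(Z)=0 gives ω₀ = 1/√(LC).
Step 2 — ω₀ = 1/√(0.000917·4.7e-08) = 1.523e+05 rad/s.
Step 3 — f₀ = ω₀/(2π) = 2.424e+04 Hz.
Step 4 — Series Q: Q = ω₀L/R = 1.523e+05·0.000917/1090 = 0.1281.

(a) f₀ = 2.424e+04 Hz  (b) Q = 0.1281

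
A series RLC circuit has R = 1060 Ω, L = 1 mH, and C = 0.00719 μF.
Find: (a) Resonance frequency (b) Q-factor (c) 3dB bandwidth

Step 1 — Resonance condition Im(Z)=0 gives ω₀ = 1/√(LC).
Step 2 — ω₀ = 1/√(0.001·7.19e-09) = 3.729e+05 rad/s.
Step 3 — f₀ = ω₀/(2π) = 5.935e+04 Hz.
Step 4 — Series Q: Q = ω₀L/R = 3.729e+05·0.001/1060 = 0.3518.
Step 5 — 3dB bandwidth: Δω = ω₀/Q = 1.06e+06 rad/s; BW = Δω/(2π) = 1.687e+05 Hz.

(a) f₀ = 5.935e+04 Hz  (b) Q = 0.3518  (c) BW = 1.687e+05 Hz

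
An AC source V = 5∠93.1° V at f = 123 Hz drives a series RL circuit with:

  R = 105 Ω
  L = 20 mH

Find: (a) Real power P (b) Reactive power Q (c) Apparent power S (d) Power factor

Step 1 — Angular frequency: ω = 2π·f = 2π·123 = 772.8 rad/s.
Step 2 — Component impedances:
  R: Z = R = 105 Ω
  L: Z = jωL = j·772.8·0.02 = 0 + j15.46 Ω
Step 3 — Series combination: Z_total = R + L = 105 + j15.46 Ω = 106.1∠8.4° Ω.
Step 4 — Source phasor: V = 5∠93.1° V = -0.2704 + j4.993 V.
Step 5 — Current: I = V / Z = 0.004331 + j0.04691 A = 0.04711∠84.7° A.
Step 6 — Complex power: S = V·I* = 0.233 + j0.03431 VA.
Step 7 — Real power: P = Re(S) = 0.233 W.
Step 8 — Reactive power: Q = Im(S) = 0.03431 VAR.
Step 9 — Apparent power: |S| = 0.2356 VA.
Step 10 — Power factor: PF = P/|S| = 0.9893 (lagging).

(a) P = 0.233 W  (b) Q = 0.03431 VAR  (c) S = 0.2356 VA  (d) PF = 0.9893 (lagging)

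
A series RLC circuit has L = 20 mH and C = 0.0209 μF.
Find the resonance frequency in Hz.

Step 1 — Resonance condition Im(Z)=0 gives ω₀ = 1/√(LC).
Step 2 — ω₀ = 1/√(0.02·2.09e-08) = 4.891e+04 rad/s.
Step 3 — f₀ = ω₀/(2π) = 7785 Hz.

f₀ = 7785 Hz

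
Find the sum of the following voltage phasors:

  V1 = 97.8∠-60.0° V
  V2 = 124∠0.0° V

Step 1 — Convert each phasor to rectangular form:
  V1 = 97.8·(cos(-60.0°) + j·sin(-60.0°)) = 48.9 - j84.7 V
  V2 = 124·(cos(0.0°) + j·sin(0.0°)) = 124 V
Step 2 — Sum components: V_total = 172.9 - j84.7 V.
Step 3 — Convert to polar: |V_total| = 192.5 V, ∠V_total = -26.1°.

V_total = 192.5∠-26.1° V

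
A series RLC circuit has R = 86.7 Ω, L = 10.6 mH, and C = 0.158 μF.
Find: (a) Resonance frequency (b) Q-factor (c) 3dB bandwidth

Step 1 — Resonance: ω₀ = 1/√(LC) = 1/√(0.0106·1.58e-07) = 2.444e+04 rad/s.
Step 2 — f₀ = ω₀/(2π) = 3889 Hz.
Step 3 — Series Q: Q = ω₀L/R = 2.444e+04·0.0106/86.7 = 2.987.
Step 4 — Bandwidth: Δω = ω₀/Q = 8179 rad/s; BW = Δω/(2π) = 1302 Hz.

(a) f₀ = 3889 Hz  (b) Q = 2.987  (c) BW = 1302 Hz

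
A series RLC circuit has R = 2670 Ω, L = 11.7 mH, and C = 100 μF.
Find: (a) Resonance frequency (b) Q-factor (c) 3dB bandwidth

Step 1 — Resonance: ω₀ = 1/√(LC) = 1/√(0.0117·0.0001) = 924.5 rad/s.
Step 2 — f₀ = ω₀/(2π) = 147.1 Hz.
Step 3 — Series Q: Q = ω₀L/R = 924.5·0.0117/2670 = 0.004051.
Step 4 — Bandwidth: Δω = ω₀/Q = 2.282e+05 rad/s; BW = Δω/(2π) = 3.632e+04 Hz.

(a) f₀ = 147.1 Hz  (b) Q = 0.004051  (c) BW = 3.632e+04 Hz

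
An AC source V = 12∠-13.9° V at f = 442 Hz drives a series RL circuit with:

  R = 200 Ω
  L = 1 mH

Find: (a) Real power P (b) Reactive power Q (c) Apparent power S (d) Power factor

Step 1 — Angular frequency: ω = 2π·f = 2π·442 = 2777 rad/s.
Step 2 — Component impedances:
  R: Z = R = 200 Ω
  L: Z = jωL = j·2777·0.001 = 0 + j2.777 Ω
Step 3 — Series combination: Z_total = R + L = 200 + j2.777 Ω = 200∠0.8° Ω.
Step 4 — Source phasor: V = 12∠-13.9° V = 11.65 - j2.883 V.
Step 5 — Current: I = V / Z = 0.05803 - j0.01522 A = 0.05999∠-14.7° A.
Step 6 — Complex power: S = V·I* = 0.7199 + j0.009996 VA.
Step 7 — Real power: P = Re(S) = 0.7199 W.
Step 8 — Reactive power: Q = Im(S) = 0.009996 VAR.
Step 9 — Apparent power: |S| = 0.7199 VA.
Step 10 — Power factor: PF = P/|S| = 0.9999 (lagging).

(a) P = 0.7199 W  (b) Q = 0.009996 VAR  (c) S = 0.7199 VA  (d) PF = 0.9999 (lagging)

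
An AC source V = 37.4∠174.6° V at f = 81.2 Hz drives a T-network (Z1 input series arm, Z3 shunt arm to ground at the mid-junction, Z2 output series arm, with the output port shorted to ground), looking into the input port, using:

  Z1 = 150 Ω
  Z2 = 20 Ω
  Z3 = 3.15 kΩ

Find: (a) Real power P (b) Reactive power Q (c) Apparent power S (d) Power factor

Step 1 — Angular frequency: ω = 2π·f = 2π·81.2 = 510.2 rad/s.
Step 2 — Component impedances:
  Z1: Z = R = 150 Ω
  Z2: Z = R = 20 Ω
  Z3: Z = R = 3150 Ω
Step 3 — With the output port shorted to ground, the output series arm Z2 runs from the junction to ground; the shunt arm Z3 also runs from the junction to ground. They appear in parallel: Z3 || Z2 = 19.87 Ω.
Step 4 — Series with input arm Z1: Z_in = Z1 + (Z3 || Z2) = 169.9 Ω = 169.9∠0.0° Ω.
Step 5 — Source phasor: V = 37.4∠174.6° V = -37.23 + j3.52 V.
Step 6 — Current: I = V / Z = -0.2192 + j0.02072 A = 0.2202∠174.6° A.
Step 7 — Complex power: S = V·I* = 8.234 VA.
Step 8 — Real power: P = Re(S) = 8.234 W.
Step 9 — Reactive power: Q = Im(S) = 0 VAR.
Step 10 — Apparent power: |S| = 8.234 VA.
Step 11 — Power factor: PF = P/|S| = 1 (unity).

(a) P = 8.234 W  (b) Q = 0 VAR  (c) S = 8.234 VA  (d) PF = 1 (unity)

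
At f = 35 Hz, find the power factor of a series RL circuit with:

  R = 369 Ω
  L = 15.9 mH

Step 1 — Angular frequency: ω = 2π·f = 2π·35 = 219.9 rad/s.
Step 2 — Component impedances:
  R: Z = R = 369 Ω
  L: Z = jωL = j·219.9·0.0159 = 0 + j3.497 Ω
Step 3 — Series combination: Z_total = R + L = 369 + j3.497 Ω = 369∠0.5° Ω.
Step 4 — Power factor: PF = cos(φ) = Re(Z)/|Z| = 369/369 = 1.
Step 5 — Type: Im(Z) = 3.497 ⇒ lagging (phase φ = 0.5°).

PF = 1 (lagging, φ = 0.5°)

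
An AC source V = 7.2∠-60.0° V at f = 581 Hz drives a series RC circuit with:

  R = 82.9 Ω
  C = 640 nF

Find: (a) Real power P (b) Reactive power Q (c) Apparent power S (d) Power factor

Step 1 — Angular frequency: ω = 2π·f = 2π·581 = 3651 rad/s.
Step 2 — Component impedances:
  R: Z = R = 82.9 Ω
  C: Z = 1/(jωC) = -j/(ω·C) = 0 - j428 Ω
Step 3 — Series combination: Z_total = R + C = 82.9 - j428 Ω = 436∠-79.0° Ω.
Step 4 — Source phasor: V = 7.2∠-60.0° V = 3.6 - j6.235 V.
Step 5 — Current: I = V / Z = 0.01561 + j0.005387 A = 0.01651∠19.0° A.
Step 6 — Complex power: S = V·I* = 0.02261 - j0.1167 VA.
Step 7 — Real power: P = Re(S) = 0.02261 W.
Step 8 — Reactive power: Q = Im(S) = -0.1167 VAR.
Step 9 — Apparent power: |S| = 0.1189 VA.
Step 10 — Power factor: PF = P/|S| = 0.1901 (leading).

(a) P = 0.02261 W  (b) Q = -0.1167 VAR  (c) S = 0.1189 VA  (d) PF = 0.1901 (leading)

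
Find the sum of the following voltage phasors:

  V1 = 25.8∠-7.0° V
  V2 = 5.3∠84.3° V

Step 1 — Convert each phasor to rectangular form:
  V1 = 25.8·(cos(-7.0°) + j·sin(-7.0°)) = 25.61 - j3.144 V
  V2 = 5.3·(cos(84.3°) + j·sin(84.3°)) = 0.5264 + j5.274 V
Step 2 — Sum components: V_total = 26.13 + j2.13 V.
Step 3 — Convert to polar: |V_total| = 26.22 V, ∠V_total = 4.7°.

V_total = 26.22∠4.7° V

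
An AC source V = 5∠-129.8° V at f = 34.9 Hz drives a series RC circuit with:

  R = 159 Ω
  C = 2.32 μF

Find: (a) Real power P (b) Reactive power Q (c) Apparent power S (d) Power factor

Step 1 — Angular frequency: ω = 2π·f = 2π·34.9 = 219.3 rad/s.
Step 2 — Component impedances:
  R: Z = R = 159 Ω
  C: Z = 1/(jωC) = -j/(ω·C) = 0 - j1966 Ω
Step 3 — Series combination: Z_total = R + C = 159 - j1966 Ω = 1972∠-85.4° Ω.
Step 4 — Source phasor: V = 5∠-129.8° V = -3.201 - j3.841 V.
Step 5 — Current: I = V / Z = 0.001811 - j0.001775 A = 0.002535∠-44.4° A.
Step 6 — Complex power: S = V·I* = 0.001022 - j0.01264 VA.
Step 7 — Real power: P = Re(S) = 0.001022 W.
Step 8 — Reactive power: Q = Im(S) = -0.01264 VAR.
Step 9 — Apparent power: |S| = 0.01268 VA.
Step 10 — Power factor: PF = P/|S| = 0.08063 (leading).

(a) P = 0.001022 W  (b) Q = -0.01264 VAR  (c) S = 0.01268 VA  (d) PF = 0.08063 (leading)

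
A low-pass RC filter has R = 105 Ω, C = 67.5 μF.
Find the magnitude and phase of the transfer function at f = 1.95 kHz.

Step 1 — Angular frequency: ω = 2π·1950 = 1.225e+04 rad/s.
Step 2 — Transfer function: H(jω) = 1/(1 + jωRC).
Step 3 — Denominator: 1 + jωRC = 1 + j·1.225e+04·105·6.75e-05 = 1 + j86.84.
Step 4 — H = 0.0001326 - j0.01151.
Step 5 — Magnitude: |H| = 0.01151 (-38.8 dB); phase: φ = -89.3°.

|H| = 0.01151 (-38.8 dB), φ = -89.3°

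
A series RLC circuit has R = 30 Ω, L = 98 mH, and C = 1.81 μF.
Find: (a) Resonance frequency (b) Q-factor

Step 1 — Resonance condition Im(Z)=0 gives ω₀ = 1/√(LC).
Step 2 — ω₀ = 1/√(0.098·1.81e-06) = 2374 rad/s.
Step 3 — f₀ = ω₀/(2π) = 377.9 Hz.
Step 4 — Series Q: Q = ω₀L/R = 2374·0.098/30 = 7.756.

(a) f₀ = 377.9 Hz  (b) Q = 7.756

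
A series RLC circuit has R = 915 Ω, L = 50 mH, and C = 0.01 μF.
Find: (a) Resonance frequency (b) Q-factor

Step 1 — Resonance condition Im(Z)=0 gives ω₀ = 1/√(LC).
Step 2 — ω₀ = 1/√(0.05·1e-08) = 4.472e+04 rad/s.
Step 3 — f₀ = ω₀/(2π) = 7118 Hz.
Step 4 — Series Q: Q = ω₀L/R = 4.472e+04·0.05/915 = 2.444.

(a) f₀ = 7118 Hz  (b) Q = 2.444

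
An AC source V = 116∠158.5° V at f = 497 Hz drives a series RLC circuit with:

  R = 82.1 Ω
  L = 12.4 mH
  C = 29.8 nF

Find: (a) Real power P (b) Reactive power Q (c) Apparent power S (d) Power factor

Step 1 — Angular frequency: ω = 2π·f = 2π·497 = 3123 rad/s.
Step 2 — Component impedances:
  R: Z = R = 82.1 Ω
  L: Z = jωL = j·3123·0.0124 = 0 + j38.72 Ω
  C: Z = 1/(jωC) = -j/(ω·C) = 0 - j1.075e+04 Ω
Step 3 — Series combination: Z_total = R + L + C = 82.1 - j1.071e+04 Ω = 1.071e+04∠-89.6° Ω.
Step 4 — Source phasor: V = 116∠158.5° V = -107.9 + j42.51 V.
Step 5 — Current: I = V / Z = -0.004048 - j0.01005 A = 0.01083∠-111.9° A.
Step 6 — Complex power: S = V·I* = 0.009635 - j1.257 VA.
Step 7 — Real power: P = Re(S) = 0.009635 W.
Step 8 — Reactive power: Q = Im(S) = -1.257 VAR.
Step 9 — Apparent power: |S| = 1.257 VA.
Step 10 — Power factor: PF = P/|S| = 0.007667 (leading).

(a) P = 0.009635 W  (b) Q = -1.257 VAR  (c) S = 1.257 VA  (d) PF = 0.007667 (leading)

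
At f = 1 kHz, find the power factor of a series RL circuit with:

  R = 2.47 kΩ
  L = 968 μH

Step 1 — Angular frequency: ω = 2π·f = 2π·1000 = 6283 rad/s.
Step 2 — Component impedances:
  R: Z = R = 2470 Ω
  L: Z = jωL = j·6283·0.000968 = 0 + j6.082 Ω
Step 3 — Series combination: Z_total = R + L = 2470 + j6.082 Ω = 2470∠0.1° Ω.
Step 4 — Power factor: PF = cos(φ) = Re(Z)/|Z| = 2470/2470 = 1.
Step 5 — Type: Im(Z) = 6.082 ⇒ lagging (phase φ = 0.1°).

PF = 1 (lagging, φ = 0.1°)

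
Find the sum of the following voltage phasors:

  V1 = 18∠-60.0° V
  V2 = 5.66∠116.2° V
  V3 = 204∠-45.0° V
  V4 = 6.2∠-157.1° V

Step 1 — Convert each phasor to rectangular form:
  V1 = 18·(cos(-60.0°) + j·sin(-60.0°)) = 9 - j15.59 V
  V2 = 5.66·(cos(116.2°) + j·sin(116.2°)) = -2.499 + j5.078 V
  V3 = 204·(cos(-45.0°) + j·sin(-45.0°)) = 144.2 - j144.2 V
  V4 = 6.2·(cos(-157.1°) + j·sin(-157.1°)) = -5.711 - j2.413 V
Step 2 — Sum components: V_total = 145 - j157.2 V.
Step 3 — Convert to polar: |V_total| = 213.9 V, ∠V_total = -47.3°.

V_total = 213.9∠-47.3° V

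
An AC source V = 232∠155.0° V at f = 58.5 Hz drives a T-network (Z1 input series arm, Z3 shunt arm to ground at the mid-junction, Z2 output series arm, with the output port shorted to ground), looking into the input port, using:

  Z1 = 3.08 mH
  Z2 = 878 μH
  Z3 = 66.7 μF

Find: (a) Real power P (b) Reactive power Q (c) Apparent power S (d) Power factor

Step 1 — Angular frequency: ω = 2π·f = 2π·58.5 = 367.6 rad/s.
Step 2 — Component impedances:
  Z1: Z = jωL = j·367.6·0.00308 = 0 + j1.132 Ω
  Z2: Z = jωL = j·367.6·0.000878 = 0 + j0.3227 Ω
  Z3: Z = 1/(jωC) = -j/(ω·C) = 0 - j40.79 Ω
Step 3 — With the output port shorted to ground, the output series arm Z2 runs from the junction to ground; the shunt arm Z3 also runs from the junction to ground. They appear in parallel: Z3 || Z2 = 0 + j0.3253 Ω.
Step 4 — Series with input arm Z1: Z_in = Z1 + (Z3 || Z2) = 0 + j1.457 Ω = 1.457∠90.0° Ω.
Step 5 — Source phasor: V = 232∠155.0° V = -210.3 + j98.05 V.
Step 6 — Current: I = V / Z = 67.28 + j144.3 A = 159.2∠65.0° A.
Step 7 — Complex power: S = V·I* = 0 + j3.693e+04 VA.
Step 8 — Real power: P = Re(S) = 0 W.
Step 9 — Reactive power: Q = Im(S) = 3.693e+04 VAR.
Step 10 — Apparent power: |S| = 3.693e+04 VA.
Step 11 — Power factor: PF = P/|S| = 0 (lagging).

(a) P = 0 W  (b) Q = 3.693e+04 VAR  (c) S = 3.693e+04 VA  (d) PF = 0 (lagging)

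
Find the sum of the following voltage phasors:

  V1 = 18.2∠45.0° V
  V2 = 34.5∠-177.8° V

Step 1 — Convert each phasor to rectangular form:
  V1 = 18.2·(cos(45.0°) + j·sin(45.0°)) = 12.87 + j12.87 V
  V2 = 34.5·(cos(-177.8°) + j·sin(-177.8°)) = -34.47 - j1.324 V
Step 2 — Sum components: V_total = -21.61 + j11.54 V.
Step 3 — Convert to polar: |V_total| = 24.5 V, ∠V_total = 151.9°.

V_total = 24.5∠151.9° V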